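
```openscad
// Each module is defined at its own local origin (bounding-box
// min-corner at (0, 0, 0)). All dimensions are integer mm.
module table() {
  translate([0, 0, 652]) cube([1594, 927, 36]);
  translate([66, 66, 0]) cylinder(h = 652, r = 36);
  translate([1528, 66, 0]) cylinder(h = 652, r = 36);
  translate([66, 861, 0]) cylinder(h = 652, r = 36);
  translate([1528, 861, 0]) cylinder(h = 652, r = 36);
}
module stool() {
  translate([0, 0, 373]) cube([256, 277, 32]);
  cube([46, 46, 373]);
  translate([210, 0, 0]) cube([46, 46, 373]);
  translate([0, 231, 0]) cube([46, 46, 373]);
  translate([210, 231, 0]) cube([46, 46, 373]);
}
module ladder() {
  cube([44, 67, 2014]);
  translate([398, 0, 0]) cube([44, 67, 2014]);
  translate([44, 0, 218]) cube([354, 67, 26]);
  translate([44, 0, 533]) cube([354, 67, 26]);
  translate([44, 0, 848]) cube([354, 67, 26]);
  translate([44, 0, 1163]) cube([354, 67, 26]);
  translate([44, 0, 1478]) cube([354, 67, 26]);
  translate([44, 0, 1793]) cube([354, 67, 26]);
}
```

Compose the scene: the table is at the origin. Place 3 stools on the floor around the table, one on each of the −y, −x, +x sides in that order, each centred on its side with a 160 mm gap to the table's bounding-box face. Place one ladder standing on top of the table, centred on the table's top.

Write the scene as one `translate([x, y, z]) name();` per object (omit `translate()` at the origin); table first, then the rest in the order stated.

table();
translate([669, -437, 0]) stool();
translate([-416, 325, 0]) stool();
translate([1754, 325, 0]) stool();
translate([576, 430, 688]) ladder();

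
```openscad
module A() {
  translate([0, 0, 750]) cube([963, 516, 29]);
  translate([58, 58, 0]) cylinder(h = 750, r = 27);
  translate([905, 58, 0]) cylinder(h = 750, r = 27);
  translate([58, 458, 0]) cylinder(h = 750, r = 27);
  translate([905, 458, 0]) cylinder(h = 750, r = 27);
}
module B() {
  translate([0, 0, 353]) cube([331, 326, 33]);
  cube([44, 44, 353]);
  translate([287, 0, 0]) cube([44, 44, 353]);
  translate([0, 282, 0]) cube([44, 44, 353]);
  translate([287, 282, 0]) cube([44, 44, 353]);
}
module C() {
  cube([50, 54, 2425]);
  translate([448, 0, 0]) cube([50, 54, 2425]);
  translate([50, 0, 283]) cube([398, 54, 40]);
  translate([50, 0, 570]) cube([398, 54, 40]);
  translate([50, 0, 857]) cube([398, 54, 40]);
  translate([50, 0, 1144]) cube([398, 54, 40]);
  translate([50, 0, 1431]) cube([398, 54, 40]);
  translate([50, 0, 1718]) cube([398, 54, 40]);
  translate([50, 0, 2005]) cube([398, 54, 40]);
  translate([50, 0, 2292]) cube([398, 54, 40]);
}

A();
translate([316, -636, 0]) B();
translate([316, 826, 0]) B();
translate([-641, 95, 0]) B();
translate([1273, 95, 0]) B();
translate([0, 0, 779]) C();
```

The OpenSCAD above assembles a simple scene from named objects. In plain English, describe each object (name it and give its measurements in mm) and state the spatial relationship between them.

A is a rectangular dining table. The top is 963×516×29 mm with its upper surface at z = 779 mm. It stands on four round legs of 54 mm diameter, each leg's bounding box inset 31 mm from the nearest pair of top edges, running from the floor to the underside of the top.

B is a four-legged stool. The seat is a 331×326×33 mm slab whose top surface is at z = 386 mm; four square legs, each 44×44 mm in cross-section, run from the floor (z = 0) to the underside of the seat, each flush with a corner of the seat.

C is a wooden ladder with two side rails of 50×54 mm section and 2425 mm height, set 498 mm apart overall. Between them run 8 rectangular rungs (54 mm deep, 40 mm thick), front faces flush with the rails' −y face. The bottom of the first rung is 283 mm above the floor and each subsequent rung is 287 mm higher than the one below.

Four stools sit around the table at the −y, +y, −x, +x sides. The ladder is on top of the table.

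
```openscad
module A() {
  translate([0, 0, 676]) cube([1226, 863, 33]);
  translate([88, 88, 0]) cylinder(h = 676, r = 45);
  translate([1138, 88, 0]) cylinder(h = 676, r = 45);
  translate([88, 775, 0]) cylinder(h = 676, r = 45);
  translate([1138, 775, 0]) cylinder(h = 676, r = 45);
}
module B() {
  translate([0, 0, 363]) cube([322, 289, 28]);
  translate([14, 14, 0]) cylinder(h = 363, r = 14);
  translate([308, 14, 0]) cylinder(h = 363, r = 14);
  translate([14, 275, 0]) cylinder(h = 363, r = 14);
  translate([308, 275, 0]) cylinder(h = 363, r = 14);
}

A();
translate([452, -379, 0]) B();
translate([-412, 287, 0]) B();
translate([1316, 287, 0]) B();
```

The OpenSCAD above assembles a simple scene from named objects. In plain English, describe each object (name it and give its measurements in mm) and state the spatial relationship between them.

A is a table: top 1226 mm (x) × 863 mm (y), 33 mm thick, upper face at z = 709 mm, on four round legs of 90 mm diameter, each leg's bounding box inset 43 mm from the nearest pair of top edges, running from z = 0 to the bottom of the top.

B is a four-legged stool. The seat is a 322×289×28 mm slab whose top surface is at z = 391 mm; four round legs, each 28 mm in diameter, run from the floor (z = 0) to the underside of the seat, each leg's axis is inset half a diameter from the nearest pair of seat edges (so the leg's bounding box is flush with the corner).

Three stools sit around the table at the −y, −x, +x sides.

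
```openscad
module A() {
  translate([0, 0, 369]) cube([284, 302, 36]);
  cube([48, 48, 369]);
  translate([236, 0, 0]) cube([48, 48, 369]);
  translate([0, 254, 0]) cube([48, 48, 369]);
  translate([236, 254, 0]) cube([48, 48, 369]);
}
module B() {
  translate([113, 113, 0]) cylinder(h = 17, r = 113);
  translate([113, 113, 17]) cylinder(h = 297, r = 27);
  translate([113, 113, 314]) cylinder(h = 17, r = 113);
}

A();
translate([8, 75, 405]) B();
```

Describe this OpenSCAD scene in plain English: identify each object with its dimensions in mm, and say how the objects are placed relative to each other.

A is a simple wooden stool: a rectangular seat 284 mm (x) by 302 mm (y), 36 mm thick, top face at z = 405 mm, on four square legs, each 48×48 mm in cross-section. The legs rest on z = 0, each flush with a corner of the seat.

B is a spool: two coaxial disc flanges of radius 113 mm and thickness 17 mm, joined by a core cylinder of radius 27 mm and height 297 mm. The lower flange rests on z = 0 and the three cylinders share a vertical axis.

The spool is on top of the stool.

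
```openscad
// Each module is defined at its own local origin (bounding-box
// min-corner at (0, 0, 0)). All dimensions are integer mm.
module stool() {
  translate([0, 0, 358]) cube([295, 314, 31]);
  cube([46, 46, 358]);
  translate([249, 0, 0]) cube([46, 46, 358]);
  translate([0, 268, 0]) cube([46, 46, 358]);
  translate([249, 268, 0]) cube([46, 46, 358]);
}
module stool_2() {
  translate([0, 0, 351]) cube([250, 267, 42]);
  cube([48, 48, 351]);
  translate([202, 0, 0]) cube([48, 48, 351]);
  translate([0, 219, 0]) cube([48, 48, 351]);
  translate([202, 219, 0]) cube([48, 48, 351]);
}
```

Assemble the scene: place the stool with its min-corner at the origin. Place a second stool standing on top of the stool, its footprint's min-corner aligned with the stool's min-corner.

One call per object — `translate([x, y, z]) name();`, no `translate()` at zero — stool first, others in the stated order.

stool();
translate([0, 0, 389]) stool_2();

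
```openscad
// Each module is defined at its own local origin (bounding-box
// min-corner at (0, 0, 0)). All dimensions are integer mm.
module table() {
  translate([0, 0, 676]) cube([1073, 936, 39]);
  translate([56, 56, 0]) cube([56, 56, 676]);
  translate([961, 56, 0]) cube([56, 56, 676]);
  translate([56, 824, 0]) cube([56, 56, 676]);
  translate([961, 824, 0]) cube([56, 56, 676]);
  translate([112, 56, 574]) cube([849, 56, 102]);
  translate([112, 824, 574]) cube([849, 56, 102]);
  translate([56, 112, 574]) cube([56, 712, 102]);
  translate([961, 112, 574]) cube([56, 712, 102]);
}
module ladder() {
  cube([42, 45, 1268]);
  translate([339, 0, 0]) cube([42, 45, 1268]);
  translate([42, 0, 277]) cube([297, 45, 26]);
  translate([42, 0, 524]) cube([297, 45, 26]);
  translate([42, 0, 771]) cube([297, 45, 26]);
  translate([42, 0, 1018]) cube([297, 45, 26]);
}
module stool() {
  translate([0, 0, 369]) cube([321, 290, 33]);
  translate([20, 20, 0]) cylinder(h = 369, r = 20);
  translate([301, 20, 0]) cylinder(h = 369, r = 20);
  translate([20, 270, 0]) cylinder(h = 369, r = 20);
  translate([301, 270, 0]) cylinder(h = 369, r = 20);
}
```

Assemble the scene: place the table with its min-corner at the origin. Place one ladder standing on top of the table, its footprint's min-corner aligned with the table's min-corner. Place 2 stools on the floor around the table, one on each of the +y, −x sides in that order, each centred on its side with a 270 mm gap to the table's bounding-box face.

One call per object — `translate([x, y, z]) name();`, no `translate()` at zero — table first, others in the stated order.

table();
translate([0, 0, 715]) ladder();
translate([376, 1206, 0]) stool();
translate([-591, 323, 0]) stool();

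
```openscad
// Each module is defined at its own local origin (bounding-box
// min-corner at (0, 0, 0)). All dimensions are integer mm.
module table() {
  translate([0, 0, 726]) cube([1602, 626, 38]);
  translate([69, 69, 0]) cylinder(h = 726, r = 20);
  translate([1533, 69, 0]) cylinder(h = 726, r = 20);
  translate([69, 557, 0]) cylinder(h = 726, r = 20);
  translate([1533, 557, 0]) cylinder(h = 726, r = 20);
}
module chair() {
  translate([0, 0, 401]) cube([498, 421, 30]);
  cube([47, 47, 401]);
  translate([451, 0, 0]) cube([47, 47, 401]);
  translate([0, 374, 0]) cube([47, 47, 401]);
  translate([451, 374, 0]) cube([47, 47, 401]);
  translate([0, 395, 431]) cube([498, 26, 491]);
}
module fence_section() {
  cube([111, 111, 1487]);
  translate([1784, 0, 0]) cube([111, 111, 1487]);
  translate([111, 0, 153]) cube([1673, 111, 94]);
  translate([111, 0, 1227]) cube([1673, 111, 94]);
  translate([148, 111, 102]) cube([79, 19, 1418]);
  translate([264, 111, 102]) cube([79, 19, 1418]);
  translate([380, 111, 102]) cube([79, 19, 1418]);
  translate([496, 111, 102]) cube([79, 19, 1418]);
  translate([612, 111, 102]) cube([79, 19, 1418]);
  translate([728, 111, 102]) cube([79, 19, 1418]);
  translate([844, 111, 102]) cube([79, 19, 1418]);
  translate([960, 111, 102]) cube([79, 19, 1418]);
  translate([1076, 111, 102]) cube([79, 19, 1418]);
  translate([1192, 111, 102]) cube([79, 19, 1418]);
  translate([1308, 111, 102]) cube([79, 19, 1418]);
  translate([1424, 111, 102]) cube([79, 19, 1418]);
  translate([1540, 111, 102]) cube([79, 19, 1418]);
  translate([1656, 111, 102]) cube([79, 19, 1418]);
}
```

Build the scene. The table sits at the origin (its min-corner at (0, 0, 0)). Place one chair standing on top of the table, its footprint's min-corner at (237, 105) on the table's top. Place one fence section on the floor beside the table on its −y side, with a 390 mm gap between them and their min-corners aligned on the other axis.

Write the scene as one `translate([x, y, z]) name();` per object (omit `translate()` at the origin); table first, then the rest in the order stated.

table();
translate([237, 105, 764]) chair();
translate([0, -520, 0]) fence_section();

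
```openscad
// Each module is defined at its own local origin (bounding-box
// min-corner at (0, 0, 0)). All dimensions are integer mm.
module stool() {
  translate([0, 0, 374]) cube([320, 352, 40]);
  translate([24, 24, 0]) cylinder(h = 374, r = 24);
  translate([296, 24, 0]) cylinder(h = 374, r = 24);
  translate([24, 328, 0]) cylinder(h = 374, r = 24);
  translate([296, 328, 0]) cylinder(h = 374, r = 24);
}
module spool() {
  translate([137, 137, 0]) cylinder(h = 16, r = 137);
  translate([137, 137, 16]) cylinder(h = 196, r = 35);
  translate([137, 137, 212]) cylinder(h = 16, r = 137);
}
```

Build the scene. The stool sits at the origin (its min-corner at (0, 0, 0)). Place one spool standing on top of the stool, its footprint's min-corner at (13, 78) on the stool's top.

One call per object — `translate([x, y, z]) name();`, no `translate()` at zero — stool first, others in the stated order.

stool();
translate([13, 78, 414]) spool();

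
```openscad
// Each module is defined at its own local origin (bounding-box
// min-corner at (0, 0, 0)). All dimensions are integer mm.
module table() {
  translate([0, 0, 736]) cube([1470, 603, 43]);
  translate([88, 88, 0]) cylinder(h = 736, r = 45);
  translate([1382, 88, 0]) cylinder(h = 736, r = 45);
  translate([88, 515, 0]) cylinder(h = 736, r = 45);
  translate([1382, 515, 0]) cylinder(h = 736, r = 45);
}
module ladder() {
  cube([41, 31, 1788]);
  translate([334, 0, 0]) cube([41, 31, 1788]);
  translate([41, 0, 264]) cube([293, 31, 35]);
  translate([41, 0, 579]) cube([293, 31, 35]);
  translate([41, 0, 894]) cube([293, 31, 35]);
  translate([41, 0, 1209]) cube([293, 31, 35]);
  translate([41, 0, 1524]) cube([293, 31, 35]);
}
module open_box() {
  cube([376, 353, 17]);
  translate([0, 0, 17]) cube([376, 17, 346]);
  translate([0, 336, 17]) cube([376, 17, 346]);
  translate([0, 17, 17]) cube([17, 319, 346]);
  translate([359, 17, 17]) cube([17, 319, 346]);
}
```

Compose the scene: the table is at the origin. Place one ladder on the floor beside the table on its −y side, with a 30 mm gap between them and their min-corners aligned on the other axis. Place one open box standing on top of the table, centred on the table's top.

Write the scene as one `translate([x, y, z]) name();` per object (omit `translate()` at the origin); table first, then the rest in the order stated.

table();
translate([0, -61, 0]) ladder();
translate([547, 125, 779]) open_box();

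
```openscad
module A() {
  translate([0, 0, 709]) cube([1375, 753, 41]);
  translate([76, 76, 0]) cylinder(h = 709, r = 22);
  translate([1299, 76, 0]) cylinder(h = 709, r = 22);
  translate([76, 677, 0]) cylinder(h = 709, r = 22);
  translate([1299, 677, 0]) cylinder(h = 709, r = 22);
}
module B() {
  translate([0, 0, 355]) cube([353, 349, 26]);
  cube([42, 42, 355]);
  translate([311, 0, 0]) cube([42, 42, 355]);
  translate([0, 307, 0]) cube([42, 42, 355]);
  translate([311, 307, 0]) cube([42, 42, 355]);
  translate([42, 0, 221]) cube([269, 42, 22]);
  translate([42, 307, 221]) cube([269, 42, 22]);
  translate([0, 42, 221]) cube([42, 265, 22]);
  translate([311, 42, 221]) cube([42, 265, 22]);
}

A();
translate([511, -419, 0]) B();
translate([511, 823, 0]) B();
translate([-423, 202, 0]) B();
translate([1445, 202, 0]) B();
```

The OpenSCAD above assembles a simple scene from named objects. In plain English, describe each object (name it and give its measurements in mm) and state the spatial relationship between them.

A is a rectangular dining table. The top is 1375×753×41 mm with its upper surface at z = 750 mm. It stands on four round legs of 44 mm diameter, each leg's bounding box inset 54 mm from the nearest pair of top edges, running from the floor to the underside of the top.

B is a four-legged stool. The seat is a 353×349×26 mm slab whose top surface is at z = 381 mm; four square legs, each 42×42 mm in cross-section, run from the floor (z = 0) to the underside of the seat, each flush with a corner of the seat. Four stretchers, 42 mm wide and 22 mm tall, connect adjacent legs with their undersides at z = 221 mm, each running between the inner faces of the legs it joins and aligned with the legs' outer faces on the other axis.

Four stools sit around the table at the −y, +y, −x, +x sides.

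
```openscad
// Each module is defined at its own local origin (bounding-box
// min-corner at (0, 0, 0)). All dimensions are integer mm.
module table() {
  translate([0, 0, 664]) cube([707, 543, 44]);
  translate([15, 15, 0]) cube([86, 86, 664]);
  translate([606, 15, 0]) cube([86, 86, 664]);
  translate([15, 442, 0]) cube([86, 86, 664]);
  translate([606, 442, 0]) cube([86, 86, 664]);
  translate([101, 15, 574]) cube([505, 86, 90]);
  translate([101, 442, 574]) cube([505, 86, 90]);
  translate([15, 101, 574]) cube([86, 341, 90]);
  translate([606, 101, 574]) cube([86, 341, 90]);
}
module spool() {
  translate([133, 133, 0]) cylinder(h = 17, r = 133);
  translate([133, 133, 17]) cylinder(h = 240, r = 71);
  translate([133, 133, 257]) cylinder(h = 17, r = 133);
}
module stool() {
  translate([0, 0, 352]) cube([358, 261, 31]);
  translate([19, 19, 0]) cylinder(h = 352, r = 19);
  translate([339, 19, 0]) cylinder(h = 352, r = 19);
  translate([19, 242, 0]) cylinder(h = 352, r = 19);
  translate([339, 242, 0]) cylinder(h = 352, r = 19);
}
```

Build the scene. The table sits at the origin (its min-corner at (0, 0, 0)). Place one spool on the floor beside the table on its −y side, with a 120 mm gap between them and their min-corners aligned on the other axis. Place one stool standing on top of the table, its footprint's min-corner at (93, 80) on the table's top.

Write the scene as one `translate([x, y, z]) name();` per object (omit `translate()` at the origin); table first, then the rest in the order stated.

table();
translate([0, -386, 0]) spool();
translate([93, 80, 708]) stool();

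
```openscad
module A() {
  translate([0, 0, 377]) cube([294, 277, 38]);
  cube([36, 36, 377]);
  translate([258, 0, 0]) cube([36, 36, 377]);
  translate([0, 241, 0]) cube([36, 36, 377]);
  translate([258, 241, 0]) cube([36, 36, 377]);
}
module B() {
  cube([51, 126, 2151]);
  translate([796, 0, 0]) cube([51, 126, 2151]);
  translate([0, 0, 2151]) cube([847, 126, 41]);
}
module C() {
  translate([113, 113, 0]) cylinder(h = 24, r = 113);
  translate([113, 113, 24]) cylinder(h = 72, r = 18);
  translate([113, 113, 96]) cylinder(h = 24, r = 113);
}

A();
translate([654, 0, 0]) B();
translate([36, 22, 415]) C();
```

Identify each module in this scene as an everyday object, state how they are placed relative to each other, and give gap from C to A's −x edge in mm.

The spool's min-x is at 36; the stool's min-x is 0; gap = 36 mm.

A is a stool. B is a door frame. C is a spool. The door frame is on the floor beside the stool on its +x side. The spool is on top of the stool. The gap from the spool to the stool's −x edge is 36 mm.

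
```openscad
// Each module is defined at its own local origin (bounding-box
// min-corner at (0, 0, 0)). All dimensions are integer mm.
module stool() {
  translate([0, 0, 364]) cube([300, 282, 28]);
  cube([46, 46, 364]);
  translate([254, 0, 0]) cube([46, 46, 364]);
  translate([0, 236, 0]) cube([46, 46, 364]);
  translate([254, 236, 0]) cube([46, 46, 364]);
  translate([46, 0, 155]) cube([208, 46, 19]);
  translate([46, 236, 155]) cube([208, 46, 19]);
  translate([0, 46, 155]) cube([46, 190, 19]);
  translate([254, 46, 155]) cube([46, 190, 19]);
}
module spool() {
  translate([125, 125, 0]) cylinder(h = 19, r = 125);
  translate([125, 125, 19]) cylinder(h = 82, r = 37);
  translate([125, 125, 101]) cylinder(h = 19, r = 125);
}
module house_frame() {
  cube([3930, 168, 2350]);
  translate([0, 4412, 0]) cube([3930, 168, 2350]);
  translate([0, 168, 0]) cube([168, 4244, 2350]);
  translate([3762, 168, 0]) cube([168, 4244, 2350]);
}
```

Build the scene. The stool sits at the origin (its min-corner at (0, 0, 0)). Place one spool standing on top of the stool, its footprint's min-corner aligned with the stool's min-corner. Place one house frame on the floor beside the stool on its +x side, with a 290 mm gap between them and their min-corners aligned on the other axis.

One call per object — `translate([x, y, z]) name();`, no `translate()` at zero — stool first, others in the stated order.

stool();
translate([0, 0, 392]) spool();
translate([590, 0, 0]) house_frame();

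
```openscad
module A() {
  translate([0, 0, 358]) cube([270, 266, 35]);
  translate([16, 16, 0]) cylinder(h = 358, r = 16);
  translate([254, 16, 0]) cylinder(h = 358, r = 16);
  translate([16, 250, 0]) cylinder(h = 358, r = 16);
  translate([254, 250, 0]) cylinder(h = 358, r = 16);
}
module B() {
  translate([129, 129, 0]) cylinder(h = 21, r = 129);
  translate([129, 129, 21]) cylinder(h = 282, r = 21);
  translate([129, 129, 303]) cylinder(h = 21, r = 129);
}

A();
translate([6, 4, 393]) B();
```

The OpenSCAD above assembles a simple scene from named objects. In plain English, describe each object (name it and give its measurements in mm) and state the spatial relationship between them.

A is a four-legged stool. The seat is 270×266 mm, 35 mm thick, top at z = 393 mm. It stands on four round legs, each 32 mm in diameter, from z = 0 to the seat underside, each leg's axis is inset half a diameter from the nearest pair of seat edges (so the leg's bounding box is flush with the corner).

B is a spool: two coaxial disc flanges of radius 129 mm and thickness 21 mm, joined by a core cylinder of radius 21 mm and height 282 mm. The lower flange rests on z = 0 and the three cylinders share a vertical axis.

The spool is on top of the stool, centred.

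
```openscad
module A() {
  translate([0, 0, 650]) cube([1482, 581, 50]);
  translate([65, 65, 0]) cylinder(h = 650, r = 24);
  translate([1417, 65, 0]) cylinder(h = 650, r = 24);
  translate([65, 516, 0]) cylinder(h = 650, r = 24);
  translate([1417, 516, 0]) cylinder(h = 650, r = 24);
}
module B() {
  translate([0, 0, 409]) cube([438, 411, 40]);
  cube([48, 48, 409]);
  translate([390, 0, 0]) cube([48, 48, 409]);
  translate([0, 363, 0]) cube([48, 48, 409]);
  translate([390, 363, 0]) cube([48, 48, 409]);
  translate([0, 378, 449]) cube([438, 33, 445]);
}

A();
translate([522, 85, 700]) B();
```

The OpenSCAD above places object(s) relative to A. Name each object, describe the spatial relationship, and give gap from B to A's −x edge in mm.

A is a table. B is a chair. The chair is on top of the table, centred. The gap from the chair to the table's −x edge is 522 mm.

The chair's min-x is at 522; the table's min-x is 0; gap = 522 mm.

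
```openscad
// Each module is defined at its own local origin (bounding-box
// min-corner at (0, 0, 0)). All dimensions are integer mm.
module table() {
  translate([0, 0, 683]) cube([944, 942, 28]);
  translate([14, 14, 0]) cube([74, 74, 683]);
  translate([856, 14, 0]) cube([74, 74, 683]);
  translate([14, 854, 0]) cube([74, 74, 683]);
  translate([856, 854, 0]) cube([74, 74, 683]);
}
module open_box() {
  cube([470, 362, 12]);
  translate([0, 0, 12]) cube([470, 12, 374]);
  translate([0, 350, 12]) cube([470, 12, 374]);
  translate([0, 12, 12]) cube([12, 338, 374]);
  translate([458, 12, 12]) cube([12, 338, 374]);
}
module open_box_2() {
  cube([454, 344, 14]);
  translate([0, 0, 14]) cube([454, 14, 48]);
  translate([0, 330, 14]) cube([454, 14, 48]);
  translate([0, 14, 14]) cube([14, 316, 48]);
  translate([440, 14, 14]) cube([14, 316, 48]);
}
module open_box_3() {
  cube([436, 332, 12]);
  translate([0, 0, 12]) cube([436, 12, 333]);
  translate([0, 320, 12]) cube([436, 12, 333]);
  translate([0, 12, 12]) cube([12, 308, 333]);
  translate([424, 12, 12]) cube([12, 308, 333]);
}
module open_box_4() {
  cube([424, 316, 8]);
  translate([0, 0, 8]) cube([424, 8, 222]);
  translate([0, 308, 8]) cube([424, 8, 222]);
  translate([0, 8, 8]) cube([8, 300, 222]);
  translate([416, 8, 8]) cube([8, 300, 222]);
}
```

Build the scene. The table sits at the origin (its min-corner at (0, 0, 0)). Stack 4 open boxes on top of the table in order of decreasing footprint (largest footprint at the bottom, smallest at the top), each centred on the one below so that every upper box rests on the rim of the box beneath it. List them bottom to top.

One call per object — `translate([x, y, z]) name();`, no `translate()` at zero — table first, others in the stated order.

table();
translate([237, 290, 711]) open_box();
translate([245, 299, 1097]) open_box_2();
translate([254, 305, 1159]) open_box_3();
translate([260, 313, 1504]) open_box_4();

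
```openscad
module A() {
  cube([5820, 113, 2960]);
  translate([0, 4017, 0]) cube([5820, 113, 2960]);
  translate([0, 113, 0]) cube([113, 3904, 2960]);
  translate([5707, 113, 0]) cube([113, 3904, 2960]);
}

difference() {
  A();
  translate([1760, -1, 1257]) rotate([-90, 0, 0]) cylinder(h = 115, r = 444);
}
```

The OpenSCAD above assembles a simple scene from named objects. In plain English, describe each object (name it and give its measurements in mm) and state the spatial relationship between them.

A is the wall frame of a small rectangular building: four walls, each 2960 mm tall and 113 mm thick, enclosing a footprint 5820 mm (x) by 4130 mm (y) outside-to-outside, with no floor or roof. The front and back walls (the −y and +y sides) span the full width; the two side walls fit between them.

The house frame has a circular hole of radius 444 mm through its front wall, centred at (x = 1760, z = 1257).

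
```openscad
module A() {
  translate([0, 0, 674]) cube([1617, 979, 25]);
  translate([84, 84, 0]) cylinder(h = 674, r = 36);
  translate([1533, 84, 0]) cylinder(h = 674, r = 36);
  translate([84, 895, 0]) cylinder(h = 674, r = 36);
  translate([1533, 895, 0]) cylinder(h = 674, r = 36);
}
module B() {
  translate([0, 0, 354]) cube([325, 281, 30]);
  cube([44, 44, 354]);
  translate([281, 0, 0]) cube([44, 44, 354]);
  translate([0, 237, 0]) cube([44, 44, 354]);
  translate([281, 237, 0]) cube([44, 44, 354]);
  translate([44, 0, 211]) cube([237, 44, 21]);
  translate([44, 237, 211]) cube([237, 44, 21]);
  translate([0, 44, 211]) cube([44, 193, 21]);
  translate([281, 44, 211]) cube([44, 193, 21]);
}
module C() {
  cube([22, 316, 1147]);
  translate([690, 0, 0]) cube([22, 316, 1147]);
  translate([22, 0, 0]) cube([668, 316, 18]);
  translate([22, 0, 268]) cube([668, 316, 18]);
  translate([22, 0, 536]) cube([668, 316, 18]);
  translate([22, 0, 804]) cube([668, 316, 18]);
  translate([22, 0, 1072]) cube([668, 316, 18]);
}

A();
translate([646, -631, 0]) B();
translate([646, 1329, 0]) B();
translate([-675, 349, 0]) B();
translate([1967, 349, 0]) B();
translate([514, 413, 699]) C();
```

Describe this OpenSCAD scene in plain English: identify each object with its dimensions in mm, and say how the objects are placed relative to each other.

A is a table: top 1617 mm (x) × 979 mm (y), 25 mm thick, upper face at z = 699 mm, on four round legs of 72 mm diameter, each leg's bounding box inset 48 mm from the nearest pair of top edges, running from z = 0 to the bottom of the top.

B is a four-legged stool. The seat is a 325×281×30 mm slab whose top surface is at z = 384 mm; four square legs, each 44×44 mm in cross-section, run from the floor (z = 0) to the underside of the seat, each flush with a corner of the seat. Four stretchers, 44 mm wide and 21 mm tall, connect adjacent legs with their undersides at z = 211 mm, each running between the inner faces of the legs it joins and aligned with the legs' outer faces on the other axis.

C is an open bookshelf. Two side panels, each 22 mm thick, 316 mm deep and 1147 mm tall, stand 712 mm apart (outside-to-outside). Between them sit 5 shelves, each 18 mm thick and 316 mm deep, spanning the full gap between the sides. The bottom shelf rests on the floor (its underside at z = 0) and the clear gap between one shelf's top and the next shelf's underside is 250 mm.

Four stools sit around the table at the −y, +y, −x, +x sides. The bookshelf is on top of the table.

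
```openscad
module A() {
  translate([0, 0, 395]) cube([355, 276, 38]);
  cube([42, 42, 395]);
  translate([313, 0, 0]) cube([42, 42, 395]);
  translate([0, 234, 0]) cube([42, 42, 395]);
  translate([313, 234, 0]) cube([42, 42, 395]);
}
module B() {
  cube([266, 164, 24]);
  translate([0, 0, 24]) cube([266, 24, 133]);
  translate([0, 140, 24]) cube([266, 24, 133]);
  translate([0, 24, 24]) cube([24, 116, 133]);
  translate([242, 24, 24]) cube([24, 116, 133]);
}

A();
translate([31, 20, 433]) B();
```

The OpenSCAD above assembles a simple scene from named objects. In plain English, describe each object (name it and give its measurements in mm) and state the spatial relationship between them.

A is a simple wooden stool: a rectangular seat 355 mm (x) by 276 mm (y), 38 mm thick, top face at z = 433 mm, on four square legs, each 42×42 mm in cross-section. The legs rest on z = 0, each flush with a corner of the seat.

B is an open-topped rectangular box: outside dimensions 266×164×157 mm, with a uniform wall and base thickness of 24 mm. The base is a full 266×164 slab on the floor; four walls sit on top of the base. The front and back walls (the −y and +y sides) span the full width; the two side walls fit between them.

The open box is on top of the stool.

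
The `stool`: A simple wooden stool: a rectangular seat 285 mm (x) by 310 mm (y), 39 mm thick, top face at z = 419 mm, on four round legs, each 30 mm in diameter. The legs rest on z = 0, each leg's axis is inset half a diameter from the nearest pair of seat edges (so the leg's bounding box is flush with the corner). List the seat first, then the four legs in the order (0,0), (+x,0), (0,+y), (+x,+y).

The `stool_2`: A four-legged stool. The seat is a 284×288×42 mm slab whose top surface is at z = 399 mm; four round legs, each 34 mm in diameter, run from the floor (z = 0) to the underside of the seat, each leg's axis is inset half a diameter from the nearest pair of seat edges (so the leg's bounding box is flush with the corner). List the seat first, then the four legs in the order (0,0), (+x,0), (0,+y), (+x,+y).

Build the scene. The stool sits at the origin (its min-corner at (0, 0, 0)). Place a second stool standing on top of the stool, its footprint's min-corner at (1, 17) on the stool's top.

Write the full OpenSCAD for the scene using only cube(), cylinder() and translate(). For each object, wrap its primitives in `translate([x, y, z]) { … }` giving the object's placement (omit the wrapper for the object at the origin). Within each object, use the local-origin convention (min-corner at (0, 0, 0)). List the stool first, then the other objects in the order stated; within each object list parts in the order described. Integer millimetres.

translate([0, 0, 380]) cube([285, 310, 39]);
translate([15, 15, 0]) cylinder(h = 380, r = 15);
translate([270, 15, 0]) cylinder(h = 380, r = 15);
translate([15, 295, 0]) cylinder(h = 380, r = 15);
translate([270, 295, 0]) cylinder(h = 380, r = 15);
translate([1, 17, 419]) {
  translate([0, 0, 357]) cube([284, 288, 42]);
  translate([17, 17, 0]) cylinder(h = 357, r = 17);
  translate([267, 17, 0]) cylinder(h = 357, r = 17);
  translate([17, 271, 0]) cylinder(h = 357, r = 17);
  translate([267, 271, 0]) cylinder(h = 357, r = 17);
}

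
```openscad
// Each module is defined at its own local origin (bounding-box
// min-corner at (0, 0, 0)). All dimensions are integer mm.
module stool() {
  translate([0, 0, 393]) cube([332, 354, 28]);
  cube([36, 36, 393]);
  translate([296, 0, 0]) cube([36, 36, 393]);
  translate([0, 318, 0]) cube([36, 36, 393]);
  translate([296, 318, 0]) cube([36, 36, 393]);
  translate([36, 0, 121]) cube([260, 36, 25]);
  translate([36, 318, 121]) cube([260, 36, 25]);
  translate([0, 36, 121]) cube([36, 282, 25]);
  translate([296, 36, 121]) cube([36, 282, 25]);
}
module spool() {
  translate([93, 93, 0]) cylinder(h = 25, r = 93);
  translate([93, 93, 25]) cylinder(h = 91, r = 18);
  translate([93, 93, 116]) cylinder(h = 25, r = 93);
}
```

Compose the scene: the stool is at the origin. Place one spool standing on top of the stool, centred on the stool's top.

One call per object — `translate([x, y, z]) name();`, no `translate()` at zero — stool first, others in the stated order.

stool();
translate([73, 84, 421]) spool();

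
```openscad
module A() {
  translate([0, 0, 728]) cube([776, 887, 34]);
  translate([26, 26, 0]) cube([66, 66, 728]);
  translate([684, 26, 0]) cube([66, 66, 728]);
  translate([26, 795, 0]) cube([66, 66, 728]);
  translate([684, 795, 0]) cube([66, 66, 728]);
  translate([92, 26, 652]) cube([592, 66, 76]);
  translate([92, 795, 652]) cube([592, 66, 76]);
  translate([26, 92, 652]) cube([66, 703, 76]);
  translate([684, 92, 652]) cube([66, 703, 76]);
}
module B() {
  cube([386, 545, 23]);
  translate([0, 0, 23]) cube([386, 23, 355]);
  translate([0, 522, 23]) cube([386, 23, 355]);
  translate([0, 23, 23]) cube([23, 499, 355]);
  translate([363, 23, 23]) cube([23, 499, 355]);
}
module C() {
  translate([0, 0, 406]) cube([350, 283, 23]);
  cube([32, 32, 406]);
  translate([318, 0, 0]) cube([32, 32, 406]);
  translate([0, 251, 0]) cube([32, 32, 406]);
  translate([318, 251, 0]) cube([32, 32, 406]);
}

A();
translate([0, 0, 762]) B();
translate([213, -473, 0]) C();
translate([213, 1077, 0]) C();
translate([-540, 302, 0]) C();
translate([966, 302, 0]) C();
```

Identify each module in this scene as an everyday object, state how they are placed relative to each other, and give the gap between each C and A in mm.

Each stool's nearest face is 190 mm from the table's bounding box.

A is a table. B is an open box. C is a stool. The open box is on top of the table. Four stools sit around the table at the −y, +y, −x, +x sides. The gap between each stool and the table is 190 mm.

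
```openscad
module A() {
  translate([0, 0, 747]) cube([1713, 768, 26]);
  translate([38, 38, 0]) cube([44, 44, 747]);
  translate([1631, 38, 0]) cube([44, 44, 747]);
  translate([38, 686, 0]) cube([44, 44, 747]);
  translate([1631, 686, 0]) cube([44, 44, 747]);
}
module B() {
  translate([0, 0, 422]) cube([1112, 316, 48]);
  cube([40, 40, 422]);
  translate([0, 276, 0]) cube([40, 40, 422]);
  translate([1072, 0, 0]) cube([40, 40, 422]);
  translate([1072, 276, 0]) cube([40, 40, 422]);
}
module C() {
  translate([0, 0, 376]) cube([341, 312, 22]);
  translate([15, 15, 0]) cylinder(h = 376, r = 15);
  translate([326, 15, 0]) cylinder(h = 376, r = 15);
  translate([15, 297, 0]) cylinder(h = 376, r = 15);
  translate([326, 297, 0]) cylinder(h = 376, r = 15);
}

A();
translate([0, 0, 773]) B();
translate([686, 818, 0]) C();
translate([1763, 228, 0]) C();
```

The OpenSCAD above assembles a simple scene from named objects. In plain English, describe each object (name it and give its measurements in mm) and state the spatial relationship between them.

A is a table with a 1713×768 mm rectangular top, 26 mm thick, top surface at z = 773 mm, supported by four 44×44 mm square legs, each inset 38 mm from the nearest pair of top edges, running from the floor.

B is a bench: a 1112×316 mm seat slab, 48 mm thick, top at z = 470 mm, on four 40×40 mm square legs flush with the seat corners and standing on z = 0.

C is a four-legged stool. The seat is 341×312 mm, 22 mm thick, top at z = 398 mm. It stands on four round legs, each 30 mm in diameter, from z = 0 to the seat underside, each leg's axis is inset half a diameter from the nearest pair of seat edges (so the leg's bounding box is flush with the corner).

The bench is on top of the table. Two stools sit around the table at the +y, +x sides.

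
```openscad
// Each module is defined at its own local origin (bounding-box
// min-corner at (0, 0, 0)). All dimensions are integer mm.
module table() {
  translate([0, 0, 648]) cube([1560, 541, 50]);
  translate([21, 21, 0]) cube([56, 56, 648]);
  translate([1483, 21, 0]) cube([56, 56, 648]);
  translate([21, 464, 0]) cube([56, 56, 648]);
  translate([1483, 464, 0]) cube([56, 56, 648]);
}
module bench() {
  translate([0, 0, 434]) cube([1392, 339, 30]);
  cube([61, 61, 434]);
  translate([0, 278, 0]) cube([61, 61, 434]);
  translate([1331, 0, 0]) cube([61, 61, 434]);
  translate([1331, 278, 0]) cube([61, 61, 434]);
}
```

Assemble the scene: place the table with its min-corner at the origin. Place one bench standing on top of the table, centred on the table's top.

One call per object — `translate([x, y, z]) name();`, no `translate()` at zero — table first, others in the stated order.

table();
translate([84, 101, 698]) bench();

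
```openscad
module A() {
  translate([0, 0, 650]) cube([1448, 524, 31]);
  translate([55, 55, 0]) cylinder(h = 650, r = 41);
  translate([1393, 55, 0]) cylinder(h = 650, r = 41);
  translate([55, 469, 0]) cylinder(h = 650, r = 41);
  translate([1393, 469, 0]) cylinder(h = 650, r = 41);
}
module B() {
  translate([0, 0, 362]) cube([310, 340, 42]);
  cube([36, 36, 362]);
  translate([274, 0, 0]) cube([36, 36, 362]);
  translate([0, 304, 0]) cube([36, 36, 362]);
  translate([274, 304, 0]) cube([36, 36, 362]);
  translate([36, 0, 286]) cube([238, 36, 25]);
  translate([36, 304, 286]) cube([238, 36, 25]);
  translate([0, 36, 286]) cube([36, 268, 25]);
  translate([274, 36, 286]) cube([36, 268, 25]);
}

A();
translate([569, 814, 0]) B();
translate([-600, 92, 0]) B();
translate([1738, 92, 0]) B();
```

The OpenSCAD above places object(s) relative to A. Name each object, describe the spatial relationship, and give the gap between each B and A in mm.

Each stool's nearest face is 290 mm from the table's bounding box.

A is a table. B is a stool. Three stools sit around the table at the +y, −x, +x sides. The gap between each stool and the table is 290 mm.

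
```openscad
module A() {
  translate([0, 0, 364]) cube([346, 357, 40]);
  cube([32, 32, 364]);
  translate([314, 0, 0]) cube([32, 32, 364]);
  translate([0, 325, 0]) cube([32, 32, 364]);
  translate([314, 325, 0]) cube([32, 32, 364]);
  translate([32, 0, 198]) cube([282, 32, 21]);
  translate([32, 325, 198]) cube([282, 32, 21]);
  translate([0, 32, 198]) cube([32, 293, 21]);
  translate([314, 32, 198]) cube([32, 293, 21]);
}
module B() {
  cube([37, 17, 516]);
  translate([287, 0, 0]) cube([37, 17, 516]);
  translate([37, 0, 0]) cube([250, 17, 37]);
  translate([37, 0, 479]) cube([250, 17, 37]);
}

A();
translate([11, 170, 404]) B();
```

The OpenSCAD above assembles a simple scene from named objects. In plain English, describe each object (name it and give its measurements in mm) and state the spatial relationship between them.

A is a simple wooden stool: a rectangular seat 346 mm (x) by 357 mm (y), 40 mm thick, top face at z = 404 mm, on four square legs, each 32×32 mm in cross-section. The legs rest on z = 0, each flush with a corner of the seat. Four stretchers, 32 mm wide and 21 mm tall, connect adjacent legs with their undersides at z = 198 mm, each running between the inner faces of the legs it joins and aligned with the legs' outer faces on the other axis.

B is a picture frame with a 250×442 mm rectangular opening (x by z) and a uniform 37 mm border on every side. Frame depth is 17 mm along y. It is built from two vertical stiles running the full outside height and two horizontal rails spanning the gap between the stiles.

The picture frame is on top of the stool, centred.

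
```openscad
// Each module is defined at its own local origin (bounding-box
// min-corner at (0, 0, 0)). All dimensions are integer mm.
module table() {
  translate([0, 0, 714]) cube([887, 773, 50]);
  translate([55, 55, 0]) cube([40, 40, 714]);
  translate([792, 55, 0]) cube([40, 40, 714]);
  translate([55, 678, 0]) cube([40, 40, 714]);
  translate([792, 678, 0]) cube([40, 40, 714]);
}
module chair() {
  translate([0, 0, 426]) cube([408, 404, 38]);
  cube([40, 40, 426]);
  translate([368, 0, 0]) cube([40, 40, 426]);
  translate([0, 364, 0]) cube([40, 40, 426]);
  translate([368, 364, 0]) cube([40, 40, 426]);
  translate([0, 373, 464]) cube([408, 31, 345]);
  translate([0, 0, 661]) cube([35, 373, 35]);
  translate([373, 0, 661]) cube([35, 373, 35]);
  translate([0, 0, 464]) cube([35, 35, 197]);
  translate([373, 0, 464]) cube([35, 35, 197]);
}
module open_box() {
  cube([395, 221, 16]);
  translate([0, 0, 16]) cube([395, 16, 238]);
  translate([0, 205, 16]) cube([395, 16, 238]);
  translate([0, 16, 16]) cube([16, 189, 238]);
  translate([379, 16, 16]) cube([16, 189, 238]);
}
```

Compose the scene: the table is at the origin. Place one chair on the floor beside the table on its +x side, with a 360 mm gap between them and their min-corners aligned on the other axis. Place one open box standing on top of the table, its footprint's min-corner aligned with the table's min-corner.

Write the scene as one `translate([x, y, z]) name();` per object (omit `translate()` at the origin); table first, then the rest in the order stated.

table();
translate([1247, 0, 0]) chair();
translate([0, 0, 764]) open_box();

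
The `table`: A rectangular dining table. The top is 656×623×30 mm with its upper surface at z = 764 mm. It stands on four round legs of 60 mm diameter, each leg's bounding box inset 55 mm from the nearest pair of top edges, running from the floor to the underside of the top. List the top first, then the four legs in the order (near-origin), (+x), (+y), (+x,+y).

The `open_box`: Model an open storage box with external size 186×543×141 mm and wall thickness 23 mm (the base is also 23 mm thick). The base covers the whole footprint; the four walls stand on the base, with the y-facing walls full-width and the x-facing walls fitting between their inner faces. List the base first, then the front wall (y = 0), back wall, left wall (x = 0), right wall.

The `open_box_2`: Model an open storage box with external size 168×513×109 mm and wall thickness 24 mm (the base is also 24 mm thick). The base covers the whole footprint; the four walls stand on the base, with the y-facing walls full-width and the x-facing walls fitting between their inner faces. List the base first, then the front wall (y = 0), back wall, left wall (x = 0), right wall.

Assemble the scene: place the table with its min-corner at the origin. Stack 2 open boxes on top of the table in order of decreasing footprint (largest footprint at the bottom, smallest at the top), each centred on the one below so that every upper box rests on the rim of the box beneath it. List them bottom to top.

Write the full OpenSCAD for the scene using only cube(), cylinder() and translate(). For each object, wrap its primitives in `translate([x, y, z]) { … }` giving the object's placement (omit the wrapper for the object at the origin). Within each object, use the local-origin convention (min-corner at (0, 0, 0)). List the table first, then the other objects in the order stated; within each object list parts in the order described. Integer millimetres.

translate([0, 0, 734]) cube([656, 623, 30]);
translate([85, 85, 0]) cylinder(h = 734, r = 30);
translate([571, 85, 0]) cylinder(h = 734, r = 30);
translate([85, 538, 0]) cylinder(h = 734, r = 30);
translate([571, 538, 0]) cylinder(h = 734, r = 30);
translate([235, 40, 764]) {
  cube([186, 543, 23]);
  translate([0, 0, 23]) cube([186, 23, 118]);
  translate([0, 520, 23]) cube([186, 23, 118]);
  translate([0, 23, 23]) cube([23, 497, 118]);
  translate([163, 23, 23]) cube([23, 497, 118]);
}
translate([244, 55, 905]) {
  cube([168, 513, 24]);
  translate([0, 0, 24]) cube([168, 24, 85]);
  translate([0, 489, 24]) cube([168, 24, 85]);
  translate([0, 24, 24]) cube([24, 465, 85]);
  translate([144, 24, 24]) cube([24, 465, 85]);
}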